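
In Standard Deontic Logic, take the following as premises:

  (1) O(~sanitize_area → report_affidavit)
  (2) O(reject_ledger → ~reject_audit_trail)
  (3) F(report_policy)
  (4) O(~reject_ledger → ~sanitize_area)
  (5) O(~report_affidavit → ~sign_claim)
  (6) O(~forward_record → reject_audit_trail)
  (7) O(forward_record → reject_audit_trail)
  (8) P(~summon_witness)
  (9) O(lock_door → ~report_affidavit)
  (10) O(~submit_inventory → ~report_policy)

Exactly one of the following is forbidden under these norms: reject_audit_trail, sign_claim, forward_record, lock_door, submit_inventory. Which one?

Premises 6 and 7 cover both cases: O(~forward_record → reject_audit_trail) and O(forward_record → reject_audit_trail). Since ~forward_record ∨ forward_record is a tautology, O(reject_audit_trail) follows.
Premise 2, O(reject_ledger → ~reject_audit_trail), contraposes to O(reject_audit_trail → ~reject_ledger); with O(reject_audit_trail) we get O(~reject_ledger).
From O(~reject_ledger) and premise 4, O(~reject_ledger → ~sanitize_area), we obtain O(~sanitize_area).
Premise 1 is O(~sanitize_area → report_affidavit); since O(~sanitize_area), deontic closure gives O(report_affidavit).
Premise 9 is O(lock_door → ~report_affidavit); contrapositively O(report_affidavit → ~lock_door). Since O(report_affidavit) holds, K gives O(~lock_door).
So O(~lock_door) holds, i.e. lock_door is forbidden. None of the other listed options is forbidden under the premises.

lock_door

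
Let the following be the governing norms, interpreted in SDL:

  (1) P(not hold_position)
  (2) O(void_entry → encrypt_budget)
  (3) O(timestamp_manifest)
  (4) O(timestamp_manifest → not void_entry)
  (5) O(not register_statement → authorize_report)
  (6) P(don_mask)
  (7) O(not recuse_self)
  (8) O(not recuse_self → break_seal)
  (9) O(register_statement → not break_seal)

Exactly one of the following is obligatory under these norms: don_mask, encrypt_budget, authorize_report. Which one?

From premise 7 we have O(not recuse_self).
Premise 8 is O(not recuse_self → break_seal); since O(not recuse_self), deontic closure gives O(break_seal).
Premise 9, O(register_statement → not break_seal), contraposes to O(break_seal → not register_statement); with O(break_seal) we get O(not register_statement).
Applying K to premise 5 (O(not register_statement → authorize_report)) and O(not register_statement) yields O(authorize_report).
So O(authorize_report) holds — authorize_report is obligatory. None of the other listed options is made obligatory by any chain of premises.

authorize_report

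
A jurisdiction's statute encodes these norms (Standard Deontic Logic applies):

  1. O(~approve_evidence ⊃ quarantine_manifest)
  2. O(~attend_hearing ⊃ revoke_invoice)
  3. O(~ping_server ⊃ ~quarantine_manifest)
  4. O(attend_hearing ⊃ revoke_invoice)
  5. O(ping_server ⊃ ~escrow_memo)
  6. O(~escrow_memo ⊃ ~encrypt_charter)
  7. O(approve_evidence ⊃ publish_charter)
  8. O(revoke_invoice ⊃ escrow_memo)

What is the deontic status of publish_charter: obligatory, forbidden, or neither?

Obligatory

Premises 4 and 2 are O(attend_hearing ⊃ revoke_invoice) and O(~attend_hearing ⊃ revoke_invoice); every ideal world satisfies attend_hearing or ~attend_hearing, so in either case revoke_invoice holds — hence O(revoke_invoice).
Applying K to premise 8 (O(revoke_invoice ⊃ escrow_memo)) and O(revoke_invoice) yields O(escrow_memo).
Premise 5, O(ping_server ⊃ ~escrow_memo), contraposes to O(escrow_memo ⊃ ~ping_server); with O(escrow_memo) we get O(~ping_server).
With premise 3, O(~ping_server ⊃ ~quarantine_manifest), the K-axiom yields O(~quarantine_manifest).
The contrapositive of premise 1 (O(~approve_evidence ⊃ quarantine_manifest)) is O(~quarantine_manifest ⊃ approve_evidence), and O(~quarantine_manifest) is already established, so O(approve_evidence).
With premise 7, O(approve_evidence ⊃ publish_charter), the K-axiom yields O(publish_charter).
Premise 6 does not contribute to this derivation.
Hence publish_charter is obligatory.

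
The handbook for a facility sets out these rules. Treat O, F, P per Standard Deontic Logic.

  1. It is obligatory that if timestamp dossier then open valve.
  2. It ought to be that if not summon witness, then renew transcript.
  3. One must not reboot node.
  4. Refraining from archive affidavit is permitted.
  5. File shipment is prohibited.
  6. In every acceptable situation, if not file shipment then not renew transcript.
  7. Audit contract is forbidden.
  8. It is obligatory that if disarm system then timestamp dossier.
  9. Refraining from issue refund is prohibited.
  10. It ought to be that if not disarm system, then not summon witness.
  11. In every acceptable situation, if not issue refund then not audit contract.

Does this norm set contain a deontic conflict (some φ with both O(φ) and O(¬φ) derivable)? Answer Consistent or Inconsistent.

Premise 11 is O(¬issue_refund → ¬audit_contract); even if O(¬audit_contract) held, inferring O(¬issue_refund) would be affirming the consequent — invalid.
So O(¬issue_refund) is not derivable, and the apparent clash with O(issue_refund) does not arise.
A world satisfying every obligation exists (e.g. archive_affidavit=false, audit_contract=false, disarm_system=true, file_shipment=false, issue_refund=true, open_valve=true, reboot_node=false, renew_transcript=false, summon_witness=true, timestamp_dossier=true); no atom is both obligatory and forbidden, so the set is consistent.

Consistent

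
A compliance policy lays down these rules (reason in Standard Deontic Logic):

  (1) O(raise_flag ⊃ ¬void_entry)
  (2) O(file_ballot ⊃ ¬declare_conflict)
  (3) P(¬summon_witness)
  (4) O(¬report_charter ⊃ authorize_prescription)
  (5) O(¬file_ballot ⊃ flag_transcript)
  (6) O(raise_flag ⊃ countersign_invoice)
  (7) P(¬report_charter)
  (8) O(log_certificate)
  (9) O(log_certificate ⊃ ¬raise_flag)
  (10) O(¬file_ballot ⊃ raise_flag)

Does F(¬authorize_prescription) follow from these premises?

No

Premise 4 is O(¬report_charter ⊃ authorize_prescription), but O(¬report_charter) is not derivable from the premises (the permission P(¬report_charter) asserts only ¬O(report_charter), not O(¬report_charter)), so it does not yield O(authorize_prescription).
No other premise forces O(authorize_prescription). An ideal world satisfying every premise can still have ¬authorize_prescription true, so F(¬authorize_prescription) is not derivable.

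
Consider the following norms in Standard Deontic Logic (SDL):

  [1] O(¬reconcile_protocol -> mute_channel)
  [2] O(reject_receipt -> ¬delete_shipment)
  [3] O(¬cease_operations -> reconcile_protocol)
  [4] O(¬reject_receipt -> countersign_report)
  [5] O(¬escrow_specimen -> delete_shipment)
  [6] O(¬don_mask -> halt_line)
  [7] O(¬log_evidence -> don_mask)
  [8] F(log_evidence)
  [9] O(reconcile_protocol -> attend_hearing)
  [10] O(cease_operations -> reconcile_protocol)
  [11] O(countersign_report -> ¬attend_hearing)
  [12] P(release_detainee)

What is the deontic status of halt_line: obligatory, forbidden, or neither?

Premise 6 is O(¬don_mask -> halt_line), but O(¬don_mask) is not derivable from the premises, so it does not yield O(halt_line).
No premise or chain of K-axiom applications forces O(halt_line), and none forces O(¬halt_line). So halt_line is neither obligatory nor forbidden under these norms.

Neither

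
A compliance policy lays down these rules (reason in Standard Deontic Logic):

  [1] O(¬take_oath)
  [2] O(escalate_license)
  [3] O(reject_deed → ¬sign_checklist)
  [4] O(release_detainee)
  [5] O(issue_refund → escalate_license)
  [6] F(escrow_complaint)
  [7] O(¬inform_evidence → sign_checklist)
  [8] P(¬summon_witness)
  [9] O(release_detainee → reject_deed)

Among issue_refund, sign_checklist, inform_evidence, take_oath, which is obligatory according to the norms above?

Premise 4 states O(release_detainee) outright.
Premise 9 is O(release_detainee → reject_deed); since O(release_detainee), deontic closure gives O(reject_deed).
With premise 3, O(reject_deed → ¬sign_checklist), the K-axiom yields O(¬sign_checklist).
The contrapositive of premise 7 (O(¬inform_evidence → sign_checklist)) is O(¬sign_checklist → inform_evidence), and O(¬sign_checklist) is already established, so O(inform_evidence).
So O(inform_evidence) holds — inform_evidence is obligatory. None of the other listed options is made obligatory by any chain of premises.

inform_evidence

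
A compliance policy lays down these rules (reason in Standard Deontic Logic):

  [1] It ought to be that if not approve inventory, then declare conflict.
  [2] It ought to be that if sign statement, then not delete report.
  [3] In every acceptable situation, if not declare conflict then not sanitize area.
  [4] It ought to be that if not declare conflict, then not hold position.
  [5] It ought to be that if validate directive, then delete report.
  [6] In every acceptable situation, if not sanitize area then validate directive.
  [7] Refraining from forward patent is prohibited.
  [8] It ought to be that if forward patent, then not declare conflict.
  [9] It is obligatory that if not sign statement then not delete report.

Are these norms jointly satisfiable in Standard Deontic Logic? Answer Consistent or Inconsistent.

Premises 2 and 9 cover both cases: O(sign_statement → ¬delete_report) and O(¬sign_statement → ¬delete_report). Since sign_statement ∨ ¬sign_statement is a tautology, O(¬delete_report) follows.
Premise 5 is O(validate_directive → delete_report); contrapositively O(¬delete_report → ¬validate_directive). Since O(¬delete_report) holds, K gives O(¬validate_directive).
Premise 6 is O(¬sanitize_area → validate_directive); contrapositively O(¬validate_directive → sanitize_area). Since O(¬validate_directive) holds, K gives O(sanitize_area).
The contrapositive of premise 3 (O(¬declare_conflict → ¬sanitize_area)) is O(sanitize_area → declare_conflict), and O(sanitize_area) is already established, so O(declare_conflict).
The contrapositive of premise 8 (O(forward_patent → ¬declare_conflict)) is O(declare_conflict → ¬forward_patent), and O(declare_conflict) is already established, so O(¬forward_patent).
However, F(¬forward_patent) at premise 7 amounts to O(forward_patent).
We now have both O(¬forward_patent) and O(forward_patent) — forward_patent is simultaneously obligatory and forbidden, violating the D-axiom.

Inconsistent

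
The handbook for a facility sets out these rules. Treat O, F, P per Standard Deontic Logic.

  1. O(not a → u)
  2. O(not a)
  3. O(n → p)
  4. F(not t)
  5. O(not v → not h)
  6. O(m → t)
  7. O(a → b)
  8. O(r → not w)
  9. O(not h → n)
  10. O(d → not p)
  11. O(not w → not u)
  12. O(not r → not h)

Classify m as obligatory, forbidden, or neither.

Premise 6 is O(m → t); even if O(t) held, inferring O(m) would be affirming the consequent — invalid.
No premise or chain of K-axiom applications forces O(m), and none forces O(not m). So m is neither obligatory nor forbidden under these norms.

Neither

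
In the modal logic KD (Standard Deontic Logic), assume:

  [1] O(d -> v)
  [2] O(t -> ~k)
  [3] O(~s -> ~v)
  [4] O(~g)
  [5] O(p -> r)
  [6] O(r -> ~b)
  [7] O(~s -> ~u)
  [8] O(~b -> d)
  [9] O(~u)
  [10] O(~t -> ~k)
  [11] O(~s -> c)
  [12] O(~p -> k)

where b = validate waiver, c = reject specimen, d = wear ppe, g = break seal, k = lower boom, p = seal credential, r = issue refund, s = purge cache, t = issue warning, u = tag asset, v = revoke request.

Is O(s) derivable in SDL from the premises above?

Premises 2 and 10 cover both cases: O(t -> ~k) and O(~t -> ~k). Since t ∨ ~t is a tautology, O(~k) follows.
Premise 12 is O(~p -> k); contrapositively O(~k -> p). Since O(~k) holds, K gives O(p).
With premise 5, O(p -> r), the K-axiom yields O(r).
With premise 6, O(r -> ~b), the K-axiom yields O(~b).
From O(~b) and premise 8, O(~b -> d), we obtain O(d).
From O(d) and premise 1, O(d -> v), we obtain O(v).
Premise 3 is O(~s -> ~v); contrapositively O(v -> s). Since O(v) holds, K gives O(s).
Premises 4, 7, 9, 11 do not contribute to this derivation.
So O(s) follows.

Yes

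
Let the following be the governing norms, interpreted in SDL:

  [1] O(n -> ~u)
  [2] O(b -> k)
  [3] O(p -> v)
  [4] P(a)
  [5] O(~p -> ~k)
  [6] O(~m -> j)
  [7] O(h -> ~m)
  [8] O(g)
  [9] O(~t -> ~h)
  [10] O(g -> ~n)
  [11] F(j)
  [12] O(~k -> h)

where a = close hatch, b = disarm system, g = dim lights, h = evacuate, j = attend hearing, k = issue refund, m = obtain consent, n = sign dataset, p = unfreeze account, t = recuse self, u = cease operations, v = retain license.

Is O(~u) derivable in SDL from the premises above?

No

Premise 1 is O(n -> ~u), but O(n) is not derivable from the premises, so it does not yield O(~u).
No other premise forces O(~u). An ideal world satisfying every premise can still have ~u false, so O(~u) is not derivable.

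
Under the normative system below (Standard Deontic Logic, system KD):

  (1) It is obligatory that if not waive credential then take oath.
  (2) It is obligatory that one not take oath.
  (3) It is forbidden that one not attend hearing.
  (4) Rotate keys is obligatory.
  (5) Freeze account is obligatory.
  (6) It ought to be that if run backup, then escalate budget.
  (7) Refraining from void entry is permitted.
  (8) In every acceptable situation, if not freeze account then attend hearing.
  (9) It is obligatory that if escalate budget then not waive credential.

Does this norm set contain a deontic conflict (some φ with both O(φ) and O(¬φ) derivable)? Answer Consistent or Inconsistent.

Premise 8 is O(¬freeze_account → attend_hearing); even if O(attend_hearing) held, inferring O(¬freeze_account) would be affirming the consequent — invalid.
So O(¬freeze_account) is not derivable, and the apparent clash with O(freeze_account) does not arise.
A world satisfying every obligation exists (e.g. attend_hearing=true, escalate_budget=false, freeze_account=true, rotate_keys=true, run_backup=false, take_oath=false, void_entry=false, waive_credential=true); no atom is both obligatory and forbidden, so the set is consistent.

Consistent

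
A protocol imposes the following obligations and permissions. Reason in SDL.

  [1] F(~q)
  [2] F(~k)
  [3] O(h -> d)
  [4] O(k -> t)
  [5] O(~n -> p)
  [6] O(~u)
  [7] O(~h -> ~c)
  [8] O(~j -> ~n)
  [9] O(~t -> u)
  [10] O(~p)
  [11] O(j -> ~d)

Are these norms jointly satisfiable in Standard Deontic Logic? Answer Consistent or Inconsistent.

Premise 9 is O(~t -> u), but O(~t) is not derivable from the premises, so it does not yield O(u).
So O(u) is not derivable, and the apparent clash with O(~u) does not arise.
A world satisfying every obligation exists (e.g. c=false, d=false, h=false, j=true, k=true, n=true, p=false, q=true, t=true, u=false); no atom is both obligatory and forbidden, so the set is consistent.

Consistent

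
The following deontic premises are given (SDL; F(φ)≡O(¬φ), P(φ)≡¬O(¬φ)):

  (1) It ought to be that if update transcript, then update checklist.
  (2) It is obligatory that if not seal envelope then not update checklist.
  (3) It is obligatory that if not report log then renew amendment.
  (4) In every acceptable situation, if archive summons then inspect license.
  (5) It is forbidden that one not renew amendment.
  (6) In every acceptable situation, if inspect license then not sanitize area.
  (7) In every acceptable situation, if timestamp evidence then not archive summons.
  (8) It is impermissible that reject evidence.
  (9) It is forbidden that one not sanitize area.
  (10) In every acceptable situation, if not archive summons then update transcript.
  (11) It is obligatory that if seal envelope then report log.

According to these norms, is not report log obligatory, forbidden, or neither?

F(¬sanitize_area) at premise 9 means O(sanitize_area).
The contrapositive of premise 6 (O(inspect_license → ¬sanitize_area)) is O(sanitize_area → ¬inspect_license), and O(sanitize_area) is already established, so O(¬inspect_license).
The contrapositive of premise 4 (O(archive_summons → inspect_license)) is O(¬inspect_license → ¬archive_summons), and O(¬inspect_license) is already established, so O(¬archive_summons).
From O(¬archive_summons) and premise 10, O(¬archive_summons → update_transcript), we obtain O(update_transcript).
From O(update_transcript) and premise 1, O(update_transcript → update_checklist), we obtain O(update_checklist).
Premise 2, O(¬seal_envelope → ¬update_checklist), contraposes to O(update_checklist → seal_envelope); with O(update_checklist) we get O(seal_envelope).
Premise 11 is O(seal_envelope → report_log); since O(seal_envelope), deontic closure gives O(report_log).
Premises 3, 5, 7, 8 do not contribute to this derivation.
Thus O(report_log), which is F(¬report_log): ¬report_log is forbidden.

Forbidden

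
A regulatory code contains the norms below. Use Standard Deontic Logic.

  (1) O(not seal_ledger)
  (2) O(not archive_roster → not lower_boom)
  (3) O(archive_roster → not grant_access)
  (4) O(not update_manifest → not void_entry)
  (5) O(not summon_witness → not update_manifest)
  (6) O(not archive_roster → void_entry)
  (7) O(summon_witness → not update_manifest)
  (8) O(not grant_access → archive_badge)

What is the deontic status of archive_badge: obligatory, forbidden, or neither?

Obligatory

By case analysis on not summon_witness: premise 5 gives O(not summon_witness → not update_manifest) and premise 7 gives O(summon_witness → not update_manifest), so O(not update_manifest) either way.
Premise 4 is O(not update_manifest → not void_entry); since O(not update_manifest), deontic closure gives O(not void_entry).
Premise 6, O(not archive_roster → void_entry), contraposes to O(not void_entry → archive_roster); with O(not void_entry) we get O(archive_roster).
Premise 3 is O(archive_roster → not grant_access); since O(archive_roster), deontic closure gives O(not grant_access).
From O(not grant_access) and premise 8, O(not grant_access → archive_badge), we obtain O(archive_badge).
Premises 1, 2 do not contribute to this derivation.
Hence archive_badge is obligatory.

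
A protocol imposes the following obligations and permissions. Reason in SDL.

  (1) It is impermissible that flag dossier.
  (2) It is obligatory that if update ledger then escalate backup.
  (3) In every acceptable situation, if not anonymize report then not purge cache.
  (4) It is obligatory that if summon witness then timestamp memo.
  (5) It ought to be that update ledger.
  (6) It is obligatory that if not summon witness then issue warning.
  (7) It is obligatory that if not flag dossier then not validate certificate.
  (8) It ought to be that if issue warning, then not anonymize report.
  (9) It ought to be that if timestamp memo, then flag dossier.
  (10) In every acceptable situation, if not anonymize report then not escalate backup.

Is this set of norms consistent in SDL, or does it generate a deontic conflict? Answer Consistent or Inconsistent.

Inconsistent

Premise 5 gives O(update_ledger).
Applying K to premise 2 (O(update_ledger → escalate_backup)) and O(update_ledger) yields O(escalate_backup).
Premise 10 is O(¬anonymize_report → ¬escalate_backup); contrapositively O(escalate_backup → anonymize_report). Since O(escalate_backup) holds, K gives O(anonymize_report).
Premise 8 is O(issue_warning → ¬anonymize_report); contrapositively O(anonymize_report → ¬issue_warning). Since O(anonymize_report) holds, K gives O(¬issue_warning).
The contrapositive of premise 6 (O(¬summon_witness → issue_warning)) is O(¬issue_warning → summon_witness), and O(¬issue_warning) is already established, so O(summon_witness).
With premise 4, O(summon_witness → timestamp_memo), the K-axiom yields O(timestamp_memo).
Premise 9 is O(timestamp_memo → flag_dossier); since O(timestamp_memo), deontic closure gives O(flag_dossier).
However, F(flag_dossier) at premise 1 amounts to O(¬flag_dossier).
We now have both O(flag_dossier) and O(¬flag_dossier) — flag_dossier is simultaneously obligatory and forbidden, violating the D-axiom.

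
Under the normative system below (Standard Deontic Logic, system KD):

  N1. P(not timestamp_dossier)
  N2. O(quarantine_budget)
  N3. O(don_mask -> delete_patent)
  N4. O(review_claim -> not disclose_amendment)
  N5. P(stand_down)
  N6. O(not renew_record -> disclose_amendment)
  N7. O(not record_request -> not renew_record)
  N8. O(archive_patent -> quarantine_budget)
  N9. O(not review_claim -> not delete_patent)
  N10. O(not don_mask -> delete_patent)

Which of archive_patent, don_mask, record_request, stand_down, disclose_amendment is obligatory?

Premises 10 and 3 are O(not don_mask -> delete_patent) and O(don_mask -> delete_patent); every ideal world satisfies not don_mask or don_mask, so in either case delete_patent holds — hence O(delete_patent).
The contrapositive of premise 9 (O(not review_claim -> not delete_patent)) is O(delete_patent -> review_claim), and O(delete_patent) is already established, so O(review_claim).
Premise 4 is O(review_claim -> not disclose_amendment); since O(review_claim), deontic closure gives O(not disclose_amendment).
Premise 6, O(not renew_record -> disclose_amendment), contraposes to O(not disclose_amendment -> renew_record); with O(not disclose_amendment) we get O(renew_record).
Premise 7, O(not record_request -> not renew_record), contraposes to O(renew_record -> record_request); with O(renew_record) we get O(record_request).
So O(record_request) holds — record_request is obligatory. None of the other listed options is made obligatory by any chain of premises.

record_request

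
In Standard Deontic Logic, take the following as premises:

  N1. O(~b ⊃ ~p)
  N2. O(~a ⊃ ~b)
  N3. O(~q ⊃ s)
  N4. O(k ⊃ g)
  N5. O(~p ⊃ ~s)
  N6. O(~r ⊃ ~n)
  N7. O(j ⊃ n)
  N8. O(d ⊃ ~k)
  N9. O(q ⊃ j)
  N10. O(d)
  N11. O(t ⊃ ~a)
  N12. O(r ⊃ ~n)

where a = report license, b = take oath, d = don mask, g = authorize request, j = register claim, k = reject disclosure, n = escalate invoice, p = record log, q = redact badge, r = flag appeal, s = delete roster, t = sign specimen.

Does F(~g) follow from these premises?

Premise 4 is O(k ⊃ g), but O(k) is not derivable from the premises, so it does not yield O(g).
No other premise forces O(g). An ideal world satisfying every premise can still have ~g true, so F(~g) is not derivable.

No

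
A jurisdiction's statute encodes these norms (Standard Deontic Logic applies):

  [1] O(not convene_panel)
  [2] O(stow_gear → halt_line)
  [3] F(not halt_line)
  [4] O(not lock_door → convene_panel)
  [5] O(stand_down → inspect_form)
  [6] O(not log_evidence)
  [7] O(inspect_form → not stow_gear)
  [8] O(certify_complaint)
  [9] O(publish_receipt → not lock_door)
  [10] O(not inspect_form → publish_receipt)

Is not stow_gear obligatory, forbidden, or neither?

Obligatory

From premise 1 we have O(not convene_panel).
Premise 4, O(not lock_door → convene_panel), contraposes to O(not convene_panel → lock_door); with O(not convene_panel) we get O(lock_door).
Premise 9, O(publish_receipt → not lock_door), contraposes to O(lock_door → not publish_receipt); with O(lock_door) we get O(not publish_receipt).
The contrapositive of premise 10 (O(not inspect_form → publish_receipt)) is O(not publish_receipt → inspect_form), and O(not publish_receipt) is already established, so O(inspect_form).
With premise 7, O(inspect_form → not stow_gear), the K-axiom yields O(not stow_gear).
Premises 2, 3, 5, 6, 8 do not contribute to this derivation.
Hence not stow_gear is obligatory.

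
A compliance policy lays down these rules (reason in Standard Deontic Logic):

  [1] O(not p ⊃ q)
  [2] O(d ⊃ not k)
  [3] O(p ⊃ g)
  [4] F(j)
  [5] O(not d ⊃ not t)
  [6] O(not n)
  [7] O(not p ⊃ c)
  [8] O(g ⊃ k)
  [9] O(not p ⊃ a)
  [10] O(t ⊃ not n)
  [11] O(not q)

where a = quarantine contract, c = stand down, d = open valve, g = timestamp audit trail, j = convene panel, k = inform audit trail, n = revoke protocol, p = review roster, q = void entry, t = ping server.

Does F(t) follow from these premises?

Yes

Premise 11 gives O(not q).
Premise 1, O(not p ⊃ q), contraposes to O(not q ⊃ p); with O(not q) we get O(p).
Applying K to premise 3 (O(p ⊃ g)) and O(p) yields O(g).
Applying K to premise 8 (O(g ⊃ k)) and O(g) yields O(k).
Premise 2, O(d ⊃ not k), contraposes to O(k ⊃ not d); with O(k) we get O(not d).
Premise 5 is O(not d ⊃ not t); since O(not d), deontic closure gives O(not t).
Premises 4, 6, 7, 9, 10 do not contribute to this derivation.
So O(not t) holds, i.e. F(t). The claim follows.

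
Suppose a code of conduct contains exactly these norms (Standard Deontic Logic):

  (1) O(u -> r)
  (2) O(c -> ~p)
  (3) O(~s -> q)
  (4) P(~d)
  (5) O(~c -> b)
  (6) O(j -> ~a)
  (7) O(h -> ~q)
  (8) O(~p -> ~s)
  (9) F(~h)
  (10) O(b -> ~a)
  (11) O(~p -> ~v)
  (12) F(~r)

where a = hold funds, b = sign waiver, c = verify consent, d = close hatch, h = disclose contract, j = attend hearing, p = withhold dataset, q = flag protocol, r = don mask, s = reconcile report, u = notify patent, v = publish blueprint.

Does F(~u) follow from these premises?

Premise 1 is O(u -> r); even if O(r) held, inferring O(u) would be affirming the consequent — invalid.
No other premise forces O(u). An ideal world satisfying every premise can still have ~u true, so F(~u) is not derivable.

No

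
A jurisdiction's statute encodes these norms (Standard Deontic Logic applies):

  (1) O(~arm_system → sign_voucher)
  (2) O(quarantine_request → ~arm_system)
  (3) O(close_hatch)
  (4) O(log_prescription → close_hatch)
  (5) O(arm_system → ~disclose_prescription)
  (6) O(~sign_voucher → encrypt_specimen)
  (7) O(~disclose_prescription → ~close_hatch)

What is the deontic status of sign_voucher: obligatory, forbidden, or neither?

Obligatory

Premise 3 gives O(close_hatch).
The contrapositive of premise 7 (O(~disclose_prescription → ~close_hatch)) is O(close_hatch → disclose_prescription), and O(close_hatch) is already established, so O(disclose_prescription).
The contrapositive of premise 5 (O(arm_system → ~disclose_prescription)) is O(disclose_prescription → ~arm_system), and O(disclose_prescription) is already established, so O(~arm_system).
Applying K to premise 1 (O(~arm_system → sign_voucher)) and O(~arm_system) yields O(sign_voucher).
Premises 2, 4, 6 do not contribute to this derivation.
Hence sign_voucher is obligatory.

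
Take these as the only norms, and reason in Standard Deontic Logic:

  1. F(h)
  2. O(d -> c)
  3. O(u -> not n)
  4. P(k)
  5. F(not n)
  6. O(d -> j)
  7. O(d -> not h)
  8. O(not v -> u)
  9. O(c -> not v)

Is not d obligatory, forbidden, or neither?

Premise 5 is F(not n), i.e. O(n).
Premise 3, O(u -> not n), contraposes to O(n -> not u); with O(n) we get O(not u).
Premise 8 is O(not v -> u); contrapositively O(not u -> v). Since O(not u) holds, K gives O(v).
The contrapositive of premise 9 (O(c -> not v)) is O(v -> not c), and O(v) is already established, so O(not c).
The contrapositive of premise 2 (O(d -> c)) is O(not c -> not d), and O(not c) is already established, so O(not d).
Premises 1, 4, 6, 7 do not contribute to this derivation.
Hence not d is obligatory.

Obligatory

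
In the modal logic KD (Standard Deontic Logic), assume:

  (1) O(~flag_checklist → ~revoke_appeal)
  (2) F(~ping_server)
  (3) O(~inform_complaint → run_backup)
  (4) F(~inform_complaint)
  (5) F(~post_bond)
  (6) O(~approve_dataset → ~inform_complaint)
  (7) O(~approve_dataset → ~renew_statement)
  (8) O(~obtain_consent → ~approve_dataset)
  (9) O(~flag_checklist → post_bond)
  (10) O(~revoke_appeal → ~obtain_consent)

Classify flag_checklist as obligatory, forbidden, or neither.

Premise 4 is F(~inform_complaint), i.e. O(inform_complaint).
Premise 6, O(~approve_dataset → ~inform_complaint), contraposes to O(inform_complaint → approve_dataset); with O(inform_complaint) we get O(approve_dataset).
Premise 8 is O(~obtain_consent → ~approve_dataset); contrapositively O(approve_dataset → obtain_consent). Since O(approve_dataset) holds, K gives O(obtain_consent).
Premise 10, O(~revoke_appeal → ~obtain_consent), contraposes to O(obtain_consent → revoke_appeal); with O(obtain_consent) we get O(revoke_appeal).
Premise 1 is O(~flag_checklist → ~revoke_appeal); contrapositively O(revoke_appeal → flag_checklist). Since O(revoke_appeal) holds, K gives O(flag_checklist).
Premises 2, 3, 5, 7, 9 do not contribute to this derivation.
Hence flag_checklist is obligatory.

Obligatory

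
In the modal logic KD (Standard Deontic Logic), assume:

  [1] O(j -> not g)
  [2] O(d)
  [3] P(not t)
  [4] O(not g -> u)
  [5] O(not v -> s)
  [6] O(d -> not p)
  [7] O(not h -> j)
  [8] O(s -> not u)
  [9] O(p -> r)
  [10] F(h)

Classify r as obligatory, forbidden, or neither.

Premise 9 is O(p -> r), but O(p) is not derivable from the premises, so it does not yield O(r).
No premise or chain of K-axiom applications forces O(r), and none forces O(not r). So r is neither obligatory nor forbidden under these norms.

Neither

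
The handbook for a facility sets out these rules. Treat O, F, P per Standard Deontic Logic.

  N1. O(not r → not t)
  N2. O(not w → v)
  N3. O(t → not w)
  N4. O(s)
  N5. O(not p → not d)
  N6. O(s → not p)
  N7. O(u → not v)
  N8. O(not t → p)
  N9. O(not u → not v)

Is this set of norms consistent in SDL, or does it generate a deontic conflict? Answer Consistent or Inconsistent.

By case analysis on u: premise 7 gives O(u → not v) and premise 9 gives O(not u → not v), so O(not v) either way.
Premise 2, O(not w → v), contraposes to O(not v → w); with O(not v) we get O(w).
Premise 3, O(t → not w), contraposes to O(w → not t); with O(w) we get O(not t).
From O(not t) and premise 8, O(not t → p), we obtain O(p).
Premise 6, O(s → not p), contraposes to O(p → not s); with O(p) we get O(not s).
Yet premise 4 states O(s).
We now have both O(not s) and O(s) — s is simultaneously obligatory and forbidden, violating the D-axiom.

Inconsistent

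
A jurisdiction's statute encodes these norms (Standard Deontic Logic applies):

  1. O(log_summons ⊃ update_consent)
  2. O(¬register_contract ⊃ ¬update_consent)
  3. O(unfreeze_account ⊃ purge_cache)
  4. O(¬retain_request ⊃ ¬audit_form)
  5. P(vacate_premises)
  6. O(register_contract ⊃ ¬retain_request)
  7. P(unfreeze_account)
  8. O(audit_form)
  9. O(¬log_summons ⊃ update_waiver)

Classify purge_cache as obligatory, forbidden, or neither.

Premise 3 is O(unfreeze_account ⊃ purge_cache), but O(unfreeze_account) is not derivable from the premises (the permission P(unfreeze_account) asserts only ¬O(¬unfreeze_account), not O(unfreeze_account)), so it does not yield O(purge_cache).
No premise or chain of K-axiom applications forces O(purge_cache), and none forces O(¬purge_cache). So purge_cache is neither obligatory nor forbidden under these norms.

Neither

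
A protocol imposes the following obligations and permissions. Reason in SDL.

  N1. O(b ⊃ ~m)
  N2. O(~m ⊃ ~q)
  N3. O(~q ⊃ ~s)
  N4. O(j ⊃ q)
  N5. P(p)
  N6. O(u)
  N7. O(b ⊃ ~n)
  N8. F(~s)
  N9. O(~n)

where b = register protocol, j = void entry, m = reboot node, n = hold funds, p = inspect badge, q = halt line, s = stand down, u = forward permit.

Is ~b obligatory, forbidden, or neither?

Premise 8 is F(~s), i.e. O(s).
Premise 3, O(~q ⊃ ~s), contraposes to O(s ⊃ q); with O(s) we get O(q).
The contrapositive of premise 2 (O(~m ⊃ ~q)) is O(q ⊃ m), and O(q) is already established, so O(m).
Premise 1, O(b ⊃ ~m), contraposes to O(m ⊃ ~b); with O(m) we get O(~b).
Premises 4, 5, 6, 7, 9 do not contribute to this derivation.
Hence ~b is obligatory.

Obligatory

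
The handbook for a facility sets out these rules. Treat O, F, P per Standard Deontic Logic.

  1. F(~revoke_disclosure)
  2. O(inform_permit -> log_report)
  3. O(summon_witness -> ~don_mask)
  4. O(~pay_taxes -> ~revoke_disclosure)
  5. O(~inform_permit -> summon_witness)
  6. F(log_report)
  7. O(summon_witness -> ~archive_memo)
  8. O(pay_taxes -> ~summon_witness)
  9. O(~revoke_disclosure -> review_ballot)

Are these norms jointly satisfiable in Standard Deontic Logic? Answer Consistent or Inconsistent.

F(~revoke_disclosure) at premise 1 means O(revoke_disclosure).
The contrapositive of premise 4 (O(~pay_taxes -> ~revoke_disclosure)) is O(revoke_disclosure -> pay_taxes), and O(revoke_disclosure) is already established, so O(pay_taxes).
From O(pay_taxes) and premise 8, O(pay_taxes -> ~summon_witness), we obtain O(~summon_witness).
The contrapositive of premise 5 (O(~inform_permit -> summon_witness)) is O(~summon_witness -> inform_permit), and O(~summon_witness) is already established, so O(inform_permit).
Applying K to premise 2 (O(inform_permit -> log_report)) and O(inform_permit) yields O(log_report).
Yet premise 6 is F(log_report), i.e. O(~log_report).
We now have both O(log_report) and O(~log_report) — log_report is simultaneously obligatory and forbidden, violating the D-axiom.

Inconsistent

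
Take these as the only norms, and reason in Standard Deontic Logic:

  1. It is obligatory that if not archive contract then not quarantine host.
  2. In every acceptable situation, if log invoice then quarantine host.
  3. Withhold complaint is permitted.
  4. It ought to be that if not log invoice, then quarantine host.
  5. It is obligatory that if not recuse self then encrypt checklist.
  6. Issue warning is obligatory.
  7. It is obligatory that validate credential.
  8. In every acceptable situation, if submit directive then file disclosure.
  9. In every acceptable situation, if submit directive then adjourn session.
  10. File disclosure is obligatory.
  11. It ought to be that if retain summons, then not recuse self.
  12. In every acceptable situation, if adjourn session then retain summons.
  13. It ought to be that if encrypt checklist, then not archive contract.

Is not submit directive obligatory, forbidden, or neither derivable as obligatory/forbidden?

By case analysis on log_invoice: premise 2 gives O(log_invoice → quarantine_host) and premise 4 gives O(¬log_invoice → quarantine_host), so O(quarantine_host) either way.
Premise 1 is O(¬archive_contract → ¬quarantine_host); contrapositively O(quarantine_host → archive_contract). Since O(quarantine_host) holds, K gives O(archive_contract).
Premise 13 is O(encrypt_checklist → ¬archive_contract); contrapositively O(archive_contract → ¬encrypt_checklist). Since O(archive_contract) holds, K gives O(¬encrypt_checklist).
Premise 5 is O(¬recuse_self → encrypt_checklist); contrapositively O(¬encrypt_checklist → recuse_self). Since O(¬encrypt_checklist) holds, K gives O(recuse_self).
Premise 11 is O(retain_summons → ¬recuse_self); contrapositively O(recuse_self → ¬retain_summons). Since O(recuse_self) holds, K gives O(¬retain_summons).
The contrapositive of premise 12 (O(adjourn_session → retain_summons)) is O(¬retain_summons → ¬adjourn_session), and O(¬retain_summons) is already established, so O(¬adjourn_session).
Premise 9 is O(submit_directive → adjourn_session); contrapositively O(¬adjourn_session → ¬submit_directive). Since O(¬adjourn_session) holds, K gives O(¬submit_directive).
Premises 3, 6, 7, 8, 10 do not contribute to this derivation.
Hence ¬submit_directive is obligatory.

Obligatory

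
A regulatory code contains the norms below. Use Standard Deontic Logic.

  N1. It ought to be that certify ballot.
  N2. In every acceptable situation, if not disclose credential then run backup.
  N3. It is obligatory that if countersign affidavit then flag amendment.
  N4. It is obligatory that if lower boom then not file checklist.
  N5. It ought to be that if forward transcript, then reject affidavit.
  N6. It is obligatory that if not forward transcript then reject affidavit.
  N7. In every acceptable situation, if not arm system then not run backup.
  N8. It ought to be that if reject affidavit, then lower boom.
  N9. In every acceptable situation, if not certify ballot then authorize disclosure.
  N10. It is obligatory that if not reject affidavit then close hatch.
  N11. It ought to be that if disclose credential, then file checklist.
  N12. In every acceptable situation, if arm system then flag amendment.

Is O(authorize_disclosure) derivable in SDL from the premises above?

No

Premise 9 is O(¬certify_ballot → authorize_disclosure), but O(¬certify_ballot) is not derivable from the premises, so it does not yield O(authorize_disclosure).
No other premise forces O(authorize_disclosure). An ideal world satisfying every premise can still have authorize_disclosure false, so O(authorize_disclosure) is not derivable.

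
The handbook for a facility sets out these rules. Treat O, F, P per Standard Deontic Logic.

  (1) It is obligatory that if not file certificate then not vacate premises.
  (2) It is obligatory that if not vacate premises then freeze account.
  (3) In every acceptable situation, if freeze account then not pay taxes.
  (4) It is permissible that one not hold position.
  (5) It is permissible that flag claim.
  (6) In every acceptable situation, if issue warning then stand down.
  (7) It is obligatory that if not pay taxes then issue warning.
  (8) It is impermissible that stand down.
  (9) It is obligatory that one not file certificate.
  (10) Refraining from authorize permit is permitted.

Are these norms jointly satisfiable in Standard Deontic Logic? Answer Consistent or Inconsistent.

Inconsistent

F(stand_down) at premise 8 means O(¬stand_down).
Premise 6, O(issue_warning → stand_down), contraposes to O(¬stand_down → ¬issue_warning); with O(¬stand_down) we get O(¬issue_warning).
Premise 7 is O(¬pay_taxes → issue_warning); contrapositively O(¬issue_warning → pay_taxes). Since O(¬issue_warning) holds, K gives O(pay_taxes).
The contrapositive of premise 3 (O(freeze_account → ¬pay_taxes)) is O(pay_taxes → ¬freeze_account), and O(pay_taxes) is already established, so O(¬freeze_account).
The contrapositive of premise 2 (O(¬vacate_premises → freeze_account)) is O(¬freeze_account → vacate_premises), and O(¬freeze_account) is already established, so O(vacate_premises).
The contrapositive of premise 1 (O(¬file_certificate → ¬vacate_premises)) is O(vacate_premises → file_certificate), and O(vacate_premises) is already established, so O(file_certificate).
But premise 9 directly asserts O(¬file_certificate).
We now have both O(file_certificate) and O(¬file_certificate) — file_certificate is simultaneously obligatory and forbidden, violating the D-axiom.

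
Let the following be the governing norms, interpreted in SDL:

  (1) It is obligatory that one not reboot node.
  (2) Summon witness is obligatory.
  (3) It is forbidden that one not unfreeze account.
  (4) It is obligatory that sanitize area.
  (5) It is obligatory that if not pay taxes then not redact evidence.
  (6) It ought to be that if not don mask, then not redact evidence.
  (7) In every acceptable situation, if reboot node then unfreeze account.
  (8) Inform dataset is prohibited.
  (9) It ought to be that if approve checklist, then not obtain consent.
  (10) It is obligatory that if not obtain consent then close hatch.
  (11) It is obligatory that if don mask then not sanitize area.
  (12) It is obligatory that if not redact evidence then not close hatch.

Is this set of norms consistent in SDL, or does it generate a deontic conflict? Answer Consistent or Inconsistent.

Consistent

Premise 7 is O(reboot_node → unfreeze_account); even if O(unfreeze_account) held, inferring O(reboot_node) would be affirming the consequent — invalid.
So O(reboot_node) is not derivable, and the apparent clash with O(¬reboot_node) does not arise.
A world satisfying every obligation exists (e.g. approve_checklist=false, close_hatch=false, don_mask=false, inform_dataset=false, obtain_consent=true, pay_taxes=false, reboot_node=false, redact_evidence=false, sanitize_area=true, summon_witness=true, unfreeze_account=true); no atom is both obligatory and forbidden, so the set is consistent.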